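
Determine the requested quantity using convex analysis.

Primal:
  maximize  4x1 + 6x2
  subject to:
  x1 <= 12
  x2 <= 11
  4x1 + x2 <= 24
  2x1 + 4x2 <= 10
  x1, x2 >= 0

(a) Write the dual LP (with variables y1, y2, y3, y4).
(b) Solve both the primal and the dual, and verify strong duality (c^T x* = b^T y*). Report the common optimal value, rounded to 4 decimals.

The standard primal-dual pair for 'max c^T x s.t. A x <= b, x >= 0' is:
  Dual:  min b^T y  s.t.  A^T y >= c,  y >= 0.

So the dual LP is:
  minimize  12y1 + 11y2 + 24y3 + 10y4
  subject to:
    y1 + 4y3 + 2y4 >= 4
    y2 + y3 + 4y4 >= 6
    y1, y2, y3, y4 >= 0

Solving the primal: x* = (5, 0).
  primal value c^T x* = 20.
Solving the dual: y* = (0, 0, 0, 2).
  dual value b^T y* = 20.
Strong duality: c^T x* = b^T y*. Confirmed.

20


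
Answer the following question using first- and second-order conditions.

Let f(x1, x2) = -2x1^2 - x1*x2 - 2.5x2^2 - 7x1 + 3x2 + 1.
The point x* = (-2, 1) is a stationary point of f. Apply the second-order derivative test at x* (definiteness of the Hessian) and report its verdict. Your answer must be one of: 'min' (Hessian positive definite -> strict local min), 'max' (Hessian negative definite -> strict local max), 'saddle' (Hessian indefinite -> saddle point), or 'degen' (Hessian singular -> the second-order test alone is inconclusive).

Compute the Hessian H = grad^2 f:
  H = [[-4, -1], [-1, -5]]
Verify stationarity: grad f(x*) = H x* + g = (0, 0).
Eigenvalues of H: -5.618, -3.382.
Both eigenvalues < 0, so H is negative definite -> x* is a strict local max.

max


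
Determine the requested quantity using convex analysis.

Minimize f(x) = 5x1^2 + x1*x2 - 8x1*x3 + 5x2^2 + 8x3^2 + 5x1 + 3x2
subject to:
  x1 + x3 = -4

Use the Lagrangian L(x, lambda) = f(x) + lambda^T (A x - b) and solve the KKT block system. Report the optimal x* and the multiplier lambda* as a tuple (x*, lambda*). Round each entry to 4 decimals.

Form the Lagrangian:
  L(x, lambda) = (1/2) x^T Q x + c^T x + lambda^T (A x - b)
Stationarity (grad_x L = 0): Q x + c + A^T lambda = 0.
Primal feasibility: A x = b.

This gives the KKT block system:
  [ Q   A^T ] [ x     ]   [-c ]
  [ A    0  ] [ lambda ] = [ b ]

Solving the linear system:
  x*      = (-2.4033, -0.0597, -1.5967)
  lambda* = (6.3198)
  f(x*)   = 6.5418

x* = (-2.4033, -0.0597, -1.5967), lambda* = (6.3198)


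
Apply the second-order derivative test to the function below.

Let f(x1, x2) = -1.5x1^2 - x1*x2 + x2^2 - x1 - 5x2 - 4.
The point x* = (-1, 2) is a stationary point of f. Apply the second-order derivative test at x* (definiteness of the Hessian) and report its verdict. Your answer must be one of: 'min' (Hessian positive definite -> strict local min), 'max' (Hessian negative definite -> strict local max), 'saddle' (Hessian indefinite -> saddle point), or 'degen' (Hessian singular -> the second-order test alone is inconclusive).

Compute the Hessian H = grad^2 f:
  H = [[-3, -1], [-1, 2]]
Verify stationarity: grad f(x*) = H x* + g = (0, 0).
Eigenvalues of H: -3.1926, 2.1926.
Eigenvalues have mixed signs, so H is indefinite -> x* is a saddle point.

saddle


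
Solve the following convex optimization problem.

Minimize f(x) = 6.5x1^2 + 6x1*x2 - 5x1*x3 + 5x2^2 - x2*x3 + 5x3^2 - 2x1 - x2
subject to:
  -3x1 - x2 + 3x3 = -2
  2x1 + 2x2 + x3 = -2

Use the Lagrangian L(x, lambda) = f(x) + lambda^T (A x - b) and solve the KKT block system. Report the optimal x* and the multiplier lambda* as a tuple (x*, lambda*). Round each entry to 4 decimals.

Form the Lagrangian:
  L(x, lambda) = (1/2) x^T Q x + c^T x + lambda^T (A x - b)
Stationarity (grad_x L = 0): Q x + c + A^T lambda = 0.
Primal feasibility: A x = b.

This gives the KKT block system:
  [ Q   A^T ] [ x     ]   [-c ]
  [ A    0  ] [ lambda ] = [ b ]

Solving the linear system:
  x*      = (-0.1384, -0.3935, -0.9362)
  lambda* = (1.675, 3.2519)
  f(x*)   = 5.2621

x* = (-0.1384, -0.3935, -0.9362), lambda* = (1.675, 3.2519)


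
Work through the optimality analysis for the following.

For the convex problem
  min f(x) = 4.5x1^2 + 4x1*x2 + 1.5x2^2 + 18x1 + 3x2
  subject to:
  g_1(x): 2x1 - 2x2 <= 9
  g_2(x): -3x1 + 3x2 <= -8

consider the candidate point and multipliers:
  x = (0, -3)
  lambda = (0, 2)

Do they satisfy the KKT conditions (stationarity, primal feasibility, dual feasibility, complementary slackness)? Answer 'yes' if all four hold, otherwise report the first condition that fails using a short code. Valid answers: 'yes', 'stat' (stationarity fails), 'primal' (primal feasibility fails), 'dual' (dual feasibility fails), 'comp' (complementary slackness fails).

Gradient of f: grad f(x) = Q x + c = (6, -6)
Constraint values g_i(x) = a_i^T x - b_i:
  g_1((0, -3)) = -3
  g_2((0, -3)) = -1
Stationarity residual: grad f(x) + sum_i lambda_i a_i = (0, 0)
  -> stationarity OK
Primal feasibility (all g_i <= 0): OK
Dual feasibility (all lambda_i >= 0): OK
Complementary slackness (lambda_i * g_i(x) = 0 for all i): FAILS

Verdict: the first failing condition is complementary_slackness -> comp.

comp


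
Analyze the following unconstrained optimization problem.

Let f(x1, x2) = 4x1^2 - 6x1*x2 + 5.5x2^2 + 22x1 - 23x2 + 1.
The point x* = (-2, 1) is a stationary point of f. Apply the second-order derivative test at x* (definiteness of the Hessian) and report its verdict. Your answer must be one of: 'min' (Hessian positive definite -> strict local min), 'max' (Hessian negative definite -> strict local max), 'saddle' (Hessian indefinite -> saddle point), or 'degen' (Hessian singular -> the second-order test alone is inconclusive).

Compute the Hessian H = grad^2 f:
  H = [[8, -6], [-6, 11]]
Verify stationarity: grad f(x*) = H x* + g = (0, 0).
Eigenvalues of H: 3.3153, 15.6847.
Both eigenvalues > 0, so H is positive definite -> x* is a strict local min.

min


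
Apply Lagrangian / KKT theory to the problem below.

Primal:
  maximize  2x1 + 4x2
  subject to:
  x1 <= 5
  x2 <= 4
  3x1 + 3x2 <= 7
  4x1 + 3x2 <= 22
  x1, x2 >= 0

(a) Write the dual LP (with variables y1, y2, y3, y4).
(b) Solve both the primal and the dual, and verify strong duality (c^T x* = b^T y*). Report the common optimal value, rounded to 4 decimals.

The standard primal-dual pair for 'max c^T x s.t. A x <= b, x >= 0' is:
  Dual:  min b^T y  s.t.  A^T y >= c,  y >= 0.

So the dual LP is:
  minimize  5y1 + 4y2 + 7y3 + 22y4
  subject to:
    y1 + 3y3 + 4y4 >= 2
    y2 + 3y3 + 3y4 >= 4
    y1, y2, y3, y4 >= 0

Solving the primal: x* = (0, 2.3333).
  primal value c^T x* = 9.3333.
Solving the dual: y* = (0, 0, 1.3333, 0).
  dual value b^T y* = 9.3333.
Strong duality: c^T x* = b^T y*. Confirmed.

9.3333


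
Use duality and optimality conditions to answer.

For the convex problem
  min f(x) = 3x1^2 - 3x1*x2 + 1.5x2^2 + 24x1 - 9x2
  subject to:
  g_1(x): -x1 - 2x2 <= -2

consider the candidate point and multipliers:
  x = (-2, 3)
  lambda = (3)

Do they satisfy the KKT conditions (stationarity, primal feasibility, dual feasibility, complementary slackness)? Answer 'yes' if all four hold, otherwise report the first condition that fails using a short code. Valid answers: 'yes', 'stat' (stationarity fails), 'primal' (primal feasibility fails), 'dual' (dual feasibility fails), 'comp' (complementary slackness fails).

Gradient of f: grad f(x) = Q x + c = (3, 6)
Constraint values g_i(x) = a_i^T x - b_i:
  g_1((-2, 3)) = -2
Stationarity residual: grad f(x) + sum_i lambda_i a_i = (0, 0)
  -> stationarity OK
Primal feasibility (all g_i <= 0): OK
Dual feasibility (all lambda_i >= 0): OK
Complementary slackness (lambda_i * g_i(x) = 0 for all i): FAILS

Verdict: the first failing condition is complementary_slackness -> comp.

comp


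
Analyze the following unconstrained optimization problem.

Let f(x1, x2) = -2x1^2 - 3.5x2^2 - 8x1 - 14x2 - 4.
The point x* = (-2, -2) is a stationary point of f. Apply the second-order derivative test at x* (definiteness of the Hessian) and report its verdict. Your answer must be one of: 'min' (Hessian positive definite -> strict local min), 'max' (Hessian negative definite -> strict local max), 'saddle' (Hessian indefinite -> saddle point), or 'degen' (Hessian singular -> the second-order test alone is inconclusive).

Compute the Hessian H = grad^2 f:
  H = [[-4, 0], [0, -7]]
Verify stationarity: grad f(x*) = H x* + g = (0, 0).
Eigenvalues of H: -7, -4.
Both eigenvalues < 0, so H is negative definite -> x* is a strict local max.

max


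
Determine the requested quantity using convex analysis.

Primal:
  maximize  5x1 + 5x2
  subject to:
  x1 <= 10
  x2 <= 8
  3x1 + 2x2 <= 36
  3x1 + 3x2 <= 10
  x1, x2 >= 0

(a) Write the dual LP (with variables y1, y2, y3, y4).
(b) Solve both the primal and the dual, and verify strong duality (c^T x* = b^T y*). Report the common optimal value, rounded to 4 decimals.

The standard primal-dual pair for 'max c^T x s.t. A x <= b, x >= 0' is:
  Dual:  min b^T y  s.t.  A^T y >= c,  y >= 0.

So the dual LP is:
  minimize  10y1 + 8y2 + 36y3 + 10y4
  subject to:
    y1 + 3y3 + 3y4 >= 5
    y2 + 2y3 + 3y4 >= 5
    y1, y2, y3, y4 >= 0

Solving the primal: x* = (3.3333, 0).
  primal value c^T x* = 16.6667.
Solving the dual: y* = (0, 0, 0, 1.6667).
  dual value b^T y* = 16.6667.
Strong duality: c^T x* = b^T y*. Confirmed.

16.6667


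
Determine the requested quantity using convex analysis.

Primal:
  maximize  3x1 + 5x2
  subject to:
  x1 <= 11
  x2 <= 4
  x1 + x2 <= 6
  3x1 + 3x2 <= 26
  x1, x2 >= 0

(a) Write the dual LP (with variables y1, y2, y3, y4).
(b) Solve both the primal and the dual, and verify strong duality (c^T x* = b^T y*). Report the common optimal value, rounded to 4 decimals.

The standard primal-dual pair for 'max c^T x s.t. A x <= b, x >= 0' is:
  Dual:  min b^T y  s.t.  A^T y >= c,  y >= 0.

So the dual LP is:
  minimize  11y1 + 4y2 + 6y3 + 26y4
  subject to:
    y1 + y3 + 3y4 >= 3
    y2 + y3 + 3y4 >= 5
    y1, y2, y3, y4 >= 0

Solving the primal: x* = (2, 4).
  primal value c^T x* = 26.
Solving the dual: y* = (0, 2, 3, 0).
  dual value b^T y* = 26.
Strong duality: c^T x* = b^T y*. Confirmed.

26


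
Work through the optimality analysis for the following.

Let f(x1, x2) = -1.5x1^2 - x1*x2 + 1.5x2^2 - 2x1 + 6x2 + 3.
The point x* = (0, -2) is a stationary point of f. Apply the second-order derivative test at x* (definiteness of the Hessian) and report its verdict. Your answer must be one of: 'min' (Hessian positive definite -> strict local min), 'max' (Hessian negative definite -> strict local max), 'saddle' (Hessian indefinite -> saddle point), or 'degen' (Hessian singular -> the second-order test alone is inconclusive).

Compute the Hessian H = grad^2 f:
  H = [[-3, -1], [-1, 3]]
Verify stationarity: grad f(x*) = H x* + g = (0, 0).
Eigenvalues of H: -3.1623, 3.1623.
Eigenvalues have mixed signs, so H is indefinite -> x* is a saddle point.

saddle


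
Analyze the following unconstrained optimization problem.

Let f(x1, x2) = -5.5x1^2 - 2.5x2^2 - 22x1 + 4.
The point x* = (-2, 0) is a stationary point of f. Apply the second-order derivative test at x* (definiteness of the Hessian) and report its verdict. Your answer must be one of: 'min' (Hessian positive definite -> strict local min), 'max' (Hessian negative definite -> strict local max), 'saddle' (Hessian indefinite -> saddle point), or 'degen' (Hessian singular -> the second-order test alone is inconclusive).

Compute the Hessian H = grad^2 f:
  H = [[-11, 0], [0, -5]]
Verify stationarity: grad f(x*) = H x* + g = (0, 0).
Eigenvalues of H: -11, -5.
Both eigenvalues < 0, so H is negative definite -> x* is a strict local max.

max


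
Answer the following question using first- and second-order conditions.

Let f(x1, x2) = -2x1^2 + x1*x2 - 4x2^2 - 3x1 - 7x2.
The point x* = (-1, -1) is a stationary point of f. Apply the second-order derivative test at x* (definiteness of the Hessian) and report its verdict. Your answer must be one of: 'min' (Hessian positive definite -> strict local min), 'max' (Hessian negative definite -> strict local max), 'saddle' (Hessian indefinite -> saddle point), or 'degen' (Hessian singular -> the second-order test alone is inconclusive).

Compute the Hessian H = grad^2 f:
  H = [[-4, 1], [1, -8]]
Verify stationarity: grad f(x*) = H x* + g = (0, 0).
Eigenvalues of H: -8.2361, -3.7639.
Both eigenvalues < 0, so H is negative definite -> x* is a strict local max.

max


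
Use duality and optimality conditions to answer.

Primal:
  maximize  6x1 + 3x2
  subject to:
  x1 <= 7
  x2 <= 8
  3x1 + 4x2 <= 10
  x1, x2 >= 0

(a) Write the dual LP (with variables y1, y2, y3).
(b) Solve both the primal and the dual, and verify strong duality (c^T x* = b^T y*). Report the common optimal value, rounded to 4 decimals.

The standard primal-dual pair for 'max c^T x s.t. A x <= b, x >= 0' is:
  Dual:  min b^T y  s.t.  A^T y >= c,  y >= 0.

So the dual LP is:
  minimize  7y1 + 8y2 + 10y3
  subject to:
    y1 + 3y3 >= 6
    y2 + 4y3 >= 3
    y1, y2, y3 >= 0

Solving the primal: x* = (3.3333, 0).
  primal value c^T x* = 20.
Solving the dual: y* = (0, 0, 2).
  dual value b^T y* = 20.
Strong duality: c^T x* = b^T y*. Confirmed.

20


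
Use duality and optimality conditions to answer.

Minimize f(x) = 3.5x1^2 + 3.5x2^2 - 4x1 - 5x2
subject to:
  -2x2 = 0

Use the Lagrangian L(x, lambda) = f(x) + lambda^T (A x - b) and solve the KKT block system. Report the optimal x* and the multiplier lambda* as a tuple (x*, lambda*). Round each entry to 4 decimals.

Form the Lagrangian:
  L(x, lambda) = (1/2) x^T Q x + c^T x + lambda^T (A x - b)
Stationarity (grad_x L = 0): Q x + c + A^T lambda = 0.
Primal feasibility: A x = b.

This gives the KKT block system:
  [ Q   A^T ] [ x     ]   [-c ]
  [ A    0  ] [ lambda ] = [ b ]

Solving the linear system:
  x*      = (0.5714, 0)
  lambda* = (-2.5)
  f(x*)   = -1.1429

x* = (0.5714, 0), lambda* = (-2.5)


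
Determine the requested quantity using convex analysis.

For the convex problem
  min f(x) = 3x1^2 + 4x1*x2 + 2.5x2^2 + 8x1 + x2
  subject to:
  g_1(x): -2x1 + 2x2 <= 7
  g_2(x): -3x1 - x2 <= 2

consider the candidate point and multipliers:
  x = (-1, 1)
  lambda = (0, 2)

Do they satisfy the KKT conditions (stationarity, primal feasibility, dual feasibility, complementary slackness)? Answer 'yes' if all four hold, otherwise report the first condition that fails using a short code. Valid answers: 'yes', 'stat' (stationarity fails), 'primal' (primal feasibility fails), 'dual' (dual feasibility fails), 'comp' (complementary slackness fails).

Gradient of f: grad f(x) = Q x + c = (6, 2)
Constraint values g_i(x) = a_i^T x - b_i:
  g_1((-1, 1)) = -3
  g_2((-1, 1)) = 0
Stationarity residual: grad f(x) + sum_i lambda_i a_i = (0, 0)
  -> stationarity OK
Primal feasibility (all g_i <= 0): OK
Dual feasibility (all lambda_i >= 0): OK
Complementary slackness (lambda_i * g_i(x) = 0 for all i): OK

Verdict: yes, KKT holds.

yes


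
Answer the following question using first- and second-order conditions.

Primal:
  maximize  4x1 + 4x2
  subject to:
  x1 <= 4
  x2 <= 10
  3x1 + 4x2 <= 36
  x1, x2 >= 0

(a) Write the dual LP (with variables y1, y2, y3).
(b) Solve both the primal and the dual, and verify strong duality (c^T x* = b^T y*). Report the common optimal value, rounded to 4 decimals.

The standard primal-dual pair for 'max c^T x s.t. A x <= b, x >= 0' is:
  Dual:  min b^T y  s.t.  A^T y >= c,  y >= 0.

So the dual LP is:
  minimize  4y1 + 10y2 + 36y3
  subject to:
    y1 + 3y3 >= 4
    y2 + 4y3 >= 4
    y1, y2, y3 >= 0

Solving the primal: x* = (4, 6).
  primal value c^T x* = 40.
Solving the dual: y* = (1, 0, 1).
  dual value b^T y* = 40.
Strong duality: c^T x* = b^T y*. Confirmed.

40


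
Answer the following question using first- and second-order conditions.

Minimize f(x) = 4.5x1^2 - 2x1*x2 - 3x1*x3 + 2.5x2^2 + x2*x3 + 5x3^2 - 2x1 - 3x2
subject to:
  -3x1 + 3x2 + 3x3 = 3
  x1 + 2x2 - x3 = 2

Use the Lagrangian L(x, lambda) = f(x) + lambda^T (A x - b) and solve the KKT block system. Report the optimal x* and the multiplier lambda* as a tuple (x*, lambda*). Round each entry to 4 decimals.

Form the Lagrangian:
  L(x, lambda) = (1/2) x^T Q x + c^T x + lambda^T (A x - b)
Stationarity (grad_x L = 0): Q x + c + A^T lambda = 0.
Primal feasibility: A x = b.

This gives the KKT block system:
  [ Q   A^T ] [ x     ]   [-c ]
  [ A    0  ] [ lambda ] = [ b ]

Solving the linear system:
  x*      = (0.2308, 1, 0.2308)
  lambda* = (-0.7778, 0.2821)
  f(x*)   = -0.8462

x* = (0.2308, 1, 0.2308), lambda* = (-0.7778, 0.2821)


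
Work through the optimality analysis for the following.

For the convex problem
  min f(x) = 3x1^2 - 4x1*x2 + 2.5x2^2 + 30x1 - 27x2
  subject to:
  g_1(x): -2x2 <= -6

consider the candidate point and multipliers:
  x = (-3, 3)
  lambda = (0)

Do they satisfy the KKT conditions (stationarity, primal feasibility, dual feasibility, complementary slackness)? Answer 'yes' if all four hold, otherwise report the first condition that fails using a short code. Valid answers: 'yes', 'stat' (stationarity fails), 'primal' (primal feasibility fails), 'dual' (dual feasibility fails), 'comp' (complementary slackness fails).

Gradient of f: grad f(x) = Q x + c = (0, 0)
Constraint values g_i(x) = a_i^T x - b_i:
  g_1((-3, 3)) = 0
Stationarity residual: grad f(x) + sum_i lambda_i a_i = (0, 0)
  -> stationarity OK
Primal feasibility (all g_i <= 0): OK
Dual feasibility (all lambda_i >= 0): OK
Complementary slackness (lambda_i * g_i(x) = 0 for all i): OK

Verdict: yes, KKT holds.

yes


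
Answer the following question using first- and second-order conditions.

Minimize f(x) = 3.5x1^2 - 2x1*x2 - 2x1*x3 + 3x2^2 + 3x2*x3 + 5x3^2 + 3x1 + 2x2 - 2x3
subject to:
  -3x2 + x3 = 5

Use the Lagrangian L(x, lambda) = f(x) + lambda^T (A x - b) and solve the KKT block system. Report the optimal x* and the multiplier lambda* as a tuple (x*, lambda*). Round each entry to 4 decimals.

Form the Lagrangian:
  L(x, lambda) = (1/2) x^T Q x + c^T x + lambda^T (A x - b)
Stationarity (grad_x L = 0): Q x + c + A^T lambda = 0.
Primal feasibility: A x = b.

This gives the KKT block system:
  [ Q   A^T ] [ x     ]   [-c ]
  [ A    0  ] [ lambda ] = [ b ]

Solving the linear system:
  x*      = (-0.6676, -1.4591, 0.6226)
  lambda* = (-1.1839)
  f(x*)   = -0.1233

x* = (-0.6676, -1.4591, 0.6226), lambda* = (-1.1839)


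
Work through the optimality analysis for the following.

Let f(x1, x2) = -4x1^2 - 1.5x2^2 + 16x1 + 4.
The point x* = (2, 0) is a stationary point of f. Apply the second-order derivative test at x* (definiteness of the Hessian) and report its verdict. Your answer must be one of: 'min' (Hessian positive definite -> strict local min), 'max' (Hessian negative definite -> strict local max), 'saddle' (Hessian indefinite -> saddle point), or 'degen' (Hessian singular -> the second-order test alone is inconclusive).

Compute the Hessian H = grad^2 f:
  H = [[-8, 0], [0, -3]]
Verify stationarity: grad f(x*) = H x* + g = (0, 0).
Eigenvalues of H: -8, -3.
Both eigenvalues < 0, so H is negative definite -> x* is a strict local max.

max


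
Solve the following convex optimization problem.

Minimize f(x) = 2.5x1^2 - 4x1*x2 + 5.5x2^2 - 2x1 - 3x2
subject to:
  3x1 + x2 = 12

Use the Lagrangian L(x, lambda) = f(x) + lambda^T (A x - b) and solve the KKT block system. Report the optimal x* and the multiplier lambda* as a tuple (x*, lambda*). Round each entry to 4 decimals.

Form the Lagrangian:
  L(x, lambda) = (1/2) x^T Q x + c^T x + lambda^T (A x - b)
Stationarity (grad_x L = 0): Q x + c + A^T lambda = 0.
Primal feasibility: A x = b.

This gives the KKT block system:
  [ Q   A^T ] [ x     ]   [-c ]
  [ A    0  ] [ lambda ] = [ b ]

Solving the linear system:
  x*      = (3.4141, 1.7578)
  lambda* = (-2.6797)
  f(x*)   = 10.0273

x* = (3.4141, 1.7578), lambda* = (-2.6797)


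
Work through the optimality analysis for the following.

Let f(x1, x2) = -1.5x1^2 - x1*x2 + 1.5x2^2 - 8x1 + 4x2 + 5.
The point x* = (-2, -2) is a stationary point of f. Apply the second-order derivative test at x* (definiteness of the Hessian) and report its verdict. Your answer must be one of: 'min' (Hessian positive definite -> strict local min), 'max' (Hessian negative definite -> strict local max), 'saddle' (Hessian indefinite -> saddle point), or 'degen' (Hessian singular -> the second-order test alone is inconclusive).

Compute the Hessian H = grad^2 f:
  H = [[-3, -1], [-1, 3]]
Verify stationarity: grad f(x*) = H x* + g = (0, 0).
Eigenvalues of H: -3.1623, 3.1623.
Eigenvalues have mixed signs, so H is indefinite -> x* is a saddle point.

saddle


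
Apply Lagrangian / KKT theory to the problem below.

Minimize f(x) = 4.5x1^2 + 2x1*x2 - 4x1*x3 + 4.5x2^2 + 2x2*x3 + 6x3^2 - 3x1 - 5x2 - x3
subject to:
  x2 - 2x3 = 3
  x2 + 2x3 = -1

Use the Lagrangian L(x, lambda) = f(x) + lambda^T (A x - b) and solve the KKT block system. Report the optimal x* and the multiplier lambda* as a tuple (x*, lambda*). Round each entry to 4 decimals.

Form the Lagrangian:
  L(x, lambda) = (1/2) x^T Q x + c^T x + lambda^T (A x - b)
Stationarity (grad_x L = 0): Q x + c + A^T lambda = 0.
Primal feasibility: A x = b.

This gives the KKT block system:
  [ Q   A^T ] [ x     ]   [-c ]
  [ A    0  ] [ lambda ] = [ b ]

Solving the linear system:
  x*      = (-0.3333, 1, -1)
  lambda* = (-3.0833, 1.75)
  f(x*)   = 4

x* = (-0.3333, 1, -1), lambda* = (-3.0833, 1.75)


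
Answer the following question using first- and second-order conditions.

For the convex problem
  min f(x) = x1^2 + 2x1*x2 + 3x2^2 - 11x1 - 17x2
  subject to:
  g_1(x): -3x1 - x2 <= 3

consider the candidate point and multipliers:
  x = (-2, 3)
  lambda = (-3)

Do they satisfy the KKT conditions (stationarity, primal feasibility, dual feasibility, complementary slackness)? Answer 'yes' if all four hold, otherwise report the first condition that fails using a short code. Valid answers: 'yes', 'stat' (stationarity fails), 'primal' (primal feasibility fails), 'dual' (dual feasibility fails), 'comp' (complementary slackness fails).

Gradient of f: grad f(x) = Q x + c = (-9, -3)
Constraint values g_i(x) = a_i^T x - b_i:
  g_1((-2, 3)) = 0
Stationarity residual: grad f(x) + sum_i lambda_i a_i = (0, 0)
  -> stationarity OK
Primal feasibility (all g_i <= 0): OK
Dual feasibility (all lambda_i >= 0): FAILS
Complementary slackness (lambda_i * g_i(x) = 0 for all i): OK

Verdict: the first failing condition is dual_feasibility -> dual.

dual


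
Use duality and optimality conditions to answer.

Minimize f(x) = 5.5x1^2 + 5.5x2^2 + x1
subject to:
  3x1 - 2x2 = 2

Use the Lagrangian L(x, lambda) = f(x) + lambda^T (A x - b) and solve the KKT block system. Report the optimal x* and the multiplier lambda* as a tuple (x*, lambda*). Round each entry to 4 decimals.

Form the Lagrangian:
  L(x, lambda) = (1/2) x^T Q x + c^T x + lambda^T (A x - b)
Stationarity (grad_x L = 0): Q x + c + A^T lambda = 0.
Primal feasibility: A x = b.

This gives the KKT block system:
  [ Q   A^T ] [ x     ]   [-c ]
  [ A    0  ] [ lambda ] = [ b ]

Solving the linear system:
  x*      = (0.4336, -0.3497)
  lambda* = (-1.9231)
  f(x*)   = 2.1399

x* = (0.4336, -0.3497), lambda* = (-1.9231)


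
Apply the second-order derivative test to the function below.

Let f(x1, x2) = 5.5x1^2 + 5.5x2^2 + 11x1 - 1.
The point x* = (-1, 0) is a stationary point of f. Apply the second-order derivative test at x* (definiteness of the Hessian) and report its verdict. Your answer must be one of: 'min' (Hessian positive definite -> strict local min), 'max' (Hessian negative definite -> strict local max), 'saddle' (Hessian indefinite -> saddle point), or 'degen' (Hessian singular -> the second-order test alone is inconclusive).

Compute the Hessian H = grad^2 f:
  H = [[11, 0], [0, 11]]
Verify stationarity: grad f(x*) = H x* + g = (0, 0).
Eigenvalues of H: 11, 11.
Both eigenvalues > 0, so H is positive definite -> x* is a strict local min.

min


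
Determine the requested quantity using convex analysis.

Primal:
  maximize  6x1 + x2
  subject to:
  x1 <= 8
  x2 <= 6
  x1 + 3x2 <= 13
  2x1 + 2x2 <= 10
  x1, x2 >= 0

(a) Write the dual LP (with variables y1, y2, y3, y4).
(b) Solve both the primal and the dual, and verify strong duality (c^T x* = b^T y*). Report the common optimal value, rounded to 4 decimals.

The standard primal-dual pair for 'max c^T x s.t. A x <= b, x >= 0' is:
  Dual:  min b^T y  s.t.  A^T y >= c,  y >= 0.

So the dual LP is:
  minimize  8y1 + 6y2 + 13y3 + 10y4
  subject to:
    y1 + y3 + 2y4 >= 6
    y2 + 3y3 + 2y4 >= 1
    y1, y2, y3, y4 >= 0

Solving the primal: x* = (5, 0).
  primal value c^T x* = 30.
Solving the dual: y* = (0, 0, 0, 3).
  dual value b^T y* = 30.
Strong duality: c^T x* = b^T y*. Confirmed.

30


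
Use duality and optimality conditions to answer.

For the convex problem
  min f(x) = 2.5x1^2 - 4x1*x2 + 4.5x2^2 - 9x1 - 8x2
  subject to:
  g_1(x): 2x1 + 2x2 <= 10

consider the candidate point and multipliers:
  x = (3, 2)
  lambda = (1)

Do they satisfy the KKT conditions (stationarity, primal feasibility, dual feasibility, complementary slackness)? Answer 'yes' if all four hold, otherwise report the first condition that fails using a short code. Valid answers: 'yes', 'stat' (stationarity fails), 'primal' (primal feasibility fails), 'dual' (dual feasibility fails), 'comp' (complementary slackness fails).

Gradient of f: grad f(x) = Q x + c = (-2, -2)
Constraint values g_i(x) = a_i^T x - b_i:
  g_1((3, 2)) = 0
Stationarity residual: grad f(x) + sum_i lambda_i a_i = (0, 0)
  -> stationarity OK
Primal feasibility (all g_i <= 0): OK
Dual feasibility (all lambda_i >= 0): OK
Complementary slackness (lambda_i * g_i(x) = 0 for all i): OK

Verdict: yes, KKT holds.

yes


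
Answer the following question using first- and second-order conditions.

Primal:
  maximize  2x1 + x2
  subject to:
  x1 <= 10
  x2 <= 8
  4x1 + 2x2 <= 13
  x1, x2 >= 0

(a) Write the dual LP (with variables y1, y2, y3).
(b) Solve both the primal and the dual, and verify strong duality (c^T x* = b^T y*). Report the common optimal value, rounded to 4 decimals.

The standard primal-dual pair for 'max c^T x s.t. A x <= b, x >= 0' is:
  Dual:  min b^T y  s.t.  A^T y >= c,  y >= 0.

So the dual LP is:
  minimize  10y1 + 8y2 + 13y3
  subject to:
    y1 + 4y3 >= 2
    y2 + 2y3 >= 1
    y1, y2, y3 >= 0

Solving the primal: x* = (3.25, 0).
  primal value c^T x* = 6.5.
Solving the dual: y* = (0, 0, 0.5).
  dual value b^T y* = 6.5.
Strong duality: c^T x* = b^T y*. Confirmed.

6.5


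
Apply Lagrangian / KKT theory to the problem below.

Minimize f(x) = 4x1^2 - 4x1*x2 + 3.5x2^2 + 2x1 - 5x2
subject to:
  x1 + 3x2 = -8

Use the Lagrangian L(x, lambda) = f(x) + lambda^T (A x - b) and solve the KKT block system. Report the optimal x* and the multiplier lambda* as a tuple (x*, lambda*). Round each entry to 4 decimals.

Form the Lagrangian:
  L(x, lambda) = (1/2) x^T Q x + c^T x + lambda^T (A x - b)
Stationarity (grad_x L = 0): Q x + c + A^T lambda = 0.
Primal feasibility: A x = b.

This gives the KKT block system:
  [ Q   A^T ] [ x     ]   [-c ]
  [ A    0  ] [ lambda ] = [ b ]

Solving the linear system:
  x*      = (-1.7961, -2.068)
  lambda* = (4.0971)
  f(x*)   = 19.7621

x* = (-1.7961, -2.068), lambda* = (4.0971)


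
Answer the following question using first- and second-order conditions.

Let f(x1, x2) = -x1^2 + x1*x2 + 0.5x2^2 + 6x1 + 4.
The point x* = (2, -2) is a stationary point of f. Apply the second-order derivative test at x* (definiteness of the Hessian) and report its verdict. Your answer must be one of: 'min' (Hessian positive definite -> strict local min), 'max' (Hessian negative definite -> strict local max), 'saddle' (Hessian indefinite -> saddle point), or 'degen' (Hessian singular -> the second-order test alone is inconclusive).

Compute the Hessian H = grad^2 f:
  H = [[-2, 1], [1, 1]]
Verify stationarity: grad f(x*) = H x* + g = (0, 0).
Eigenvalues of H: -2.3028, 1.3028.
Eigenvalues have mixed signs, so H is indefinite -> x* is a saddle point.

saddle


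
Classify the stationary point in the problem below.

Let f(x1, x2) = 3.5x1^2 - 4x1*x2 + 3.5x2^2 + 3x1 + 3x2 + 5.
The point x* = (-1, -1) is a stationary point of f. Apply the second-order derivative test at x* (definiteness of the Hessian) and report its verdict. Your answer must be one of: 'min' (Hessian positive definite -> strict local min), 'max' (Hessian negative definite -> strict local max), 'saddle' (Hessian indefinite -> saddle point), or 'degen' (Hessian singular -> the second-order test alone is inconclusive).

Compute the Hessian H = grad^2 f:
  H = [[7, -4], [-4, 7]]
Verify stationarity: grad f(x*) = H x* + g = (0, 0).
Eigenvalues of H: 3, 11.
Both eigenvalues > 0, so H is positive definite -> x* is a strict local min.

min


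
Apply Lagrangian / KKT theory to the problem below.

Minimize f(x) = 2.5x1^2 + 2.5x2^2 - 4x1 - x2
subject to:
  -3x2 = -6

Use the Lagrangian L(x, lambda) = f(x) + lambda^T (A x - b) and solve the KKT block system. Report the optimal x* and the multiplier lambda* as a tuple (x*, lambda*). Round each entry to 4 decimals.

Form the Lagrangian:
  L(x, lambda) = (1/2) x^T Q x + c^T x + lambda^T (A x - b)
Stationarity (grad_x L = 0): Q x + c + A^T lambda = 0.
Primal feasibility: A x = b.

This gives the KKT block system:
  [ Q   A^T ] [ x     ]   [-c ]
  [ A    0  ] [ lambda ] = [ b ]

Solving the linear system:
  x*      = (0.8, 2)
  lambda* = (3)
  f(x*)   = 6.4

x* = (0.8, 2), lambda* = (3)


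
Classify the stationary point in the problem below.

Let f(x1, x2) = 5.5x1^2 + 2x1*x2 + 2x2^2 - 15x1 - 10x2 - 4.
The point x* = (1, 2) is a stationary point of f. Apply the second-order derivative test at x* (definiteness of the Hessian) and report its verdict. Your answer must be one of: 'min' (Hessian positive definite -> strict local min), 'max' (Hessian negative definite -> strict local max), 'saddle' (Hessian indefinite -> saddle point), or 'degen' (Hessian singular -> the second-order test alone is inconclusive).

Compute the Hessian H = grad^2 f:
  H = [[11, 2], [2, 4]]
Verify stationarity: grad f(x*) = H x* + g = (0, 0).
Eigenvalues of H: 3.4689, 11.5311.
Both eigenvalues > 0, so H is positive definite -> x* is a strict local min.

min


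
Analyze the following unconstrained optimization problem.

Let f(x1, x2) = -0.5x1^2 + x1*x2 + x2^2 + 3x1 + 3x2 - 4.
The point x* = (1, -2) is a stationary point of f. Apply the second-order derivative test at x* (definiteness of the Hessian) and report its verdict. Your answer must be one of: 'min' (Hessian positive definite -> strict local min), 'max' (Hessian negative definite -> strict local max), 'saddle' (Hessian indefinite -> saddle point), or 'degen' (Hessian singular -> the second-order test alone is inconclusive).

Compute the Hessian H = grad^2 f:
  H = [[-1, 1], [1, 2]]
Verify stationarity: grad f(x*) = H x* + g = (0, 0).
Eigenvalues of H: -1.3028, 2.3028.
Eigenvalues have mixed signs, so H is indefinite -> x* is a saddle point.

saddle


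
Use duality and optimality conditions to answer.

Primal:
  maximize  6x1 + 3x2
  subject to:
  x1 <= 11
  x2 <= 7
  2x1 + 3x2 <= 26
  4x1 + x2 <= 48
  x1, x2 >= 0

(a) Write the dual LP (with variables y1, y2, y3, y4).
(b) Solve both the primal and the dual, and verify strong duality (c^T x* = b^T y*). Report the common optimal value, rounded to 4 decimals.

The standard primal-dual pair for 'max c^T x s.t. A x <= b, x >= 0' is:
  Dual:  min b^T y  s.t.  A^T y >= c,  y >= 0.

So the dual LP is:
  minimize  11y1 + 7y2 + 26y3 + 48y4
  subject to:
    y1 + 2y3 + 4y4 >= 6
    y2 + 3y3 + y4 >= 3
    y1, y2, y3, y4 >= 0

Solving the primal: x* = (11, 1.3333).
  primal value c^T x* = 70.
Solving the dual: y* = (4, 0, 1, 0).
  dual value b^T y* = 70.
Strong duality: c^T x* = b^T y*. Confirmed.

70


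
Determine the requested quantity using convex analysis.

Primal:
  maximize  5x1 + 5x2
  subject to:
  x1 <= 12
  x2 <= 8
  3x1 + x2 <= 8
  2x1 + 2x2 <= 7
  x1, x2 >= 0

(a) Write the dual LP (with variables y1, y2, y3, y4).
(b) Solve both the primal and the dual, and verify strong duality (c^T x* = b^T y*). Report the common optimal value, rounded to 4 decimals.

The standard primal-dual pair for 'max c^T x s.t. A x <= b, x >= 0' is:
  Dual:  min b^T y  s.t.  A^T y >= c,  y >= 0.

So the dual LP is:
  minimize  12y1 + 8y2 + 8y3 + 7y4
  subject to:
    y1 + 3y3 + 2y4 >= 5
    y2 + y3 + 2y4 >= 5
    y1, y2, y3, y4 >= 0

Solving the primal: x* = (2.25, 1.25).
  primal value c^T x* = 17.5.
Solving the dual: y* = (0, 0, 0, 2.5).
  dual value b^T y* = 17.5.
Strong duality: c^T x* = b^T y*. Confirmed.

17.5


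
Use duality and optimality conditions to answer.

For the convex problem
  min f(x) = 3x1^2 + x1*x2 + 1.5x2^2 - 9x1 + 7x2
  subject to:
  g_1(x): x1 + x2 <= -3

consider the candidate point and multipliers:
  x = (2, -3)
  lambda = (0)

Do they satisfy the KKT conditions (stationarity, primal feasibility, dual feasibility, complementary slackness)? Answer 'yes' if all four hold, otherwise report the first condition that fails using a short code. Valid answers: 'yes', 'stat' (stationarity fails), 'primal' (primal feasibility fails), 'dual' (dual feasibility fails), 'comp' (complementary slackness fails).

Gradient of f: grad f(x) = Q x + c = (0, 0)
Constraint values g_i(x) = a_i^T x - b_i:
  g_1((2, -3)) = 2
Stationarity residual: grad f(x) + sum_i lambda_i a_i = (0, 0)
  -> stationarity OK
Primal feasibility (all g_i <= 0): FAILS
Dual feasibility (all lambda_i >= 0): OK
Complementary slackness (lambda_i * g_i(x) = 0 for all i): OK

Verdict: the first failing condition is primal_feasibility -> primal.

primal


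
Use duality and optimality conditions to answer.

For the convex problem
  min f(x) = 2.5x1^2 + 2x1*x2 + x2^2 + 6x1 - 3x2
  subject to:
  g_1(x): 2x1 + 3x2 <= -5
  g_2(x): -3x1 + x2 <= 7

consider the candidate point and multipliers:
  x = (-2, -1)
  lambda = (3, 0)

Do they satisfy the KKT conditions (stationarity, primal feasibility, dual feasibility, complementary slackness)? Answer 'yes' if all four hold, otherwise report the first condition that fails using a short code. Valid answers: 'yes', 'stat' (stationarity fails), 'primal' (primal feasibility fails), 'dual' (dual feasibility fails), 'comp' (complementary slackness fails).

Gradient of f: grad f(x) = Q x + c = (-6, -9)
Constraint values g_i(x) = a_i^T x - b_i:
  g_1((-2, -1)) = -2
  g_2((-2, -1)) = -2
Stationarity residual: grad f(x) + sum_i lambda_i a_i = (0, 0)
  -> stationarity OK
Primal feasibility (all g_i <= 0): OK
Dual feasibility (all lambda_i >= 0): OK
Complementary slackness (lambda_i * g_i(x) = 0 for all i): FAILS

Verdict: the first failing condition is complementary_slackness -> comp.

comp


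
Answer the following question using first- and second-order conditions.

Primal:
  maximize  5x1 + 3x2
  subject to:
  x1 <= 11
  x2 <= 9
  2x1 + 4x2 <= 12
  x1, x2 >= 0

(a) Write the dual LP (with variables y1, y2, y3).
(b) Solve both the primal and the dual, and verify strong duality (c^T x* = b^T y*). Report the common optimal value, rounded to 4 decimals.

The standard primal-dual pair for 'max c^T x s.t. A x <= b, x >= 0' is:
  Dual:  min b^T y  s.t.  A^T y >= c,  y >= 0.

So the dual LP is:
  minimize  11y1 + 9y2 + 12y3
  subject to:
    y1 + 2y3 >= 5
    y2 + 4y3 >= 3
    y1, y2, y3 >= 0

Solving the primal: x* = (6, 0).
  primal value c^T x* = 30.
Solving the dual: y* = (0, 0, 2.5).
  dual value b^T y* = 30.
Strong duality: c^T x* = b^T y*. Confirmed.

30


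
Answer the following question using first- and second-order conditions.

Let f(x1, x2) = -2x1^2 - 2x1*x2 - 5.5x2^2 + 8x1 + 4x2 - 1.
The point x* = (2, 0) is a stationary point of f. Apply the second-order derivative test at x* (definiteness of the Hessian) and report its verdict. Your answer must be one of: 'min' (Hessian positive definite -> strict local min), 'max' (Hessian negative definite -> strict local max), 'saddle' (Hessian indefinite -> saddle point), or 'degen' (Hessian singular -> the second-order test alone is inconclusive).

Compute the Hessian H = grad^2 f:
  H = [[-4, -2], [-2, -11]]
Verify stationarity: grad f(x*) = H x* + g = (0, 0).
Eigenvalues of H: -11.5311, -3.4689.
Both eigenvalues < 0, so H is negative definite -> x* is a strict local max.

max


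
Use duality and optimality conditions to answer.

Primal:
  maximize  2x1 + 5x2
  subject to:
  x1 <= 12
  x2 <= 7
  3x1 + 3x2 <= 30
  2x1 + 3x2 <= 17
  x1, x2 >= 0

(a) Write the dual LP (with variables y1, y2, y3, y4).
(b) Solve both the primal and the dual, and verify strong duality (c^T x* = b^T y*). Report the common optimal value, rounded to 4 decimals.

The standard primal-dual pair for 'max c^T x s.t. A x <= b, x >= 0' is:
  Dual:  min b^T y  s.t.  A^T y >= c,  y >= 0.

So the dual LP is:
  minimize  12y1 + 7y2 + 30y3 + 17y4
  subject to:
    y1 + 3y3 + 2y4 >= 2
    y2 + 3y3 + 3y4 >= 5
    y1, y2, y3, y4 >= 0

Solving the primal: x* = (0, 5.6667).
  primal value c^T x* = 28.3333.
Solving the dual: y* = (0, 0, 0, 1.6667).
  dual value b^T y* = 28.3333.
Strong duality: c^T x* = b^T y*. Confirmed.

28.3333


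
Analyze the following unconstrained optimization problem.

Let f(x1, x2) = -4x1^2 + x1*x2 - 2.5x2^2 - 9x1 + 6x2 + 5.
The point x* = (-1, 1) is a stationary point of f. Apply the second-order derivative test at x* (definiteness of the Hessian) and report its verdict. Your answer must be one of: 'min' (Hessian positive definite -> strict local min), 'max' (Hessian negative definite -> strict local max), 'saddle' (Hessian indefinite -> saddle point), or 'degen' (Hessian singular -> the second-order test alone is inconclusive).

Compute the Hessian H = grad^2 f:
  H = [[-8, 1], [1, -5]]
Verify stationarity: grad f(x*) = H x* + g = (0, 0).
Eigenvalues of H: -8.3028, -4.6972.
Both eigenvalues < 0, so H is negative definite -> x* is a strict local max.

max


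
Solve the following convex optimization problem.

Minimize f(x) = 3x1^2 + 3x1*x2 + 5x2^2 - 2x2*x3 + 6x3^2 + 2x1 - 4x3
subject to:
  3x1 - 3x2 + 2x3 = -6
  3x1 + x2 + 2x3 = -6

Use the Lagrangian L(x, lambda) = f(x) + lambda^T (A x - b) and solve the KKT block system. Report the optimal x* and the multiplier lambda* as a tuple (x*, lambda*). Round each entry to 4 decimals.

Form the Lagrangian:
  L(x, lambda) = (1/2) x^T Q x + c^T x + lambda^T (A x - b)
Stationarity (grad_x L = 0): Q x + c + A^T lambda = 0.
Primal feasibility: A x = b.

This gives the KKT block system:
  [ Q   A^T ] [ x     ]   [-c ]
  [ A    0  ] [ lambda ] = [ b ]

Solving the linear system:
  x*      = (-1.8788, 0, -0.1818)
  lambda* = (-0.5455, 3.6364)
  f(x*)   = 7.7576

x* = (-1.8788, 0, -0.1818), lambda* = (-0.5455, 3.6364)


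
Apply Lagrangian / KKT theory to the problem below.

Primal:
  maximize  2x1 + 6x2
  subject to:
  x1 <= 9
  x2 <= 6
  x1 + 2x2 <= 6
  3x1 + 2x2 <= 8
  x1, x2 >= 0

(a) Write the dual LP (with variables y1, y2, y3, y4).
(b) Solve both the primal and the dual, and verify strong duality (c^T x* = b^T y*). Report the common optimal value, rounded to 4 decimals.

The standard primal-dual pair for 'max c^T x s.t. A x <= b, x >= 0' is:
  Dual:  min b^T y  s.t.  A^T y >= c,  y >= 0.

So the dual LP is:
  minimize  9y1 + 6y2 + 6y3 + 8y4
  subject to:
    y1 + y3 + 3y4 >= 2
    y2 + 2y3 + 2y4 >= 6
    y1, y2, y3, y4 >= 0

Solving the primal: x* = (0, 3).
  primal value c^T x* = 18.
Solving the dual: y* = (0, 0, 3, 0).
  dual value b^T y* = 18.
Strong duality: c^T x* = b^T y*. Confirmed.

18


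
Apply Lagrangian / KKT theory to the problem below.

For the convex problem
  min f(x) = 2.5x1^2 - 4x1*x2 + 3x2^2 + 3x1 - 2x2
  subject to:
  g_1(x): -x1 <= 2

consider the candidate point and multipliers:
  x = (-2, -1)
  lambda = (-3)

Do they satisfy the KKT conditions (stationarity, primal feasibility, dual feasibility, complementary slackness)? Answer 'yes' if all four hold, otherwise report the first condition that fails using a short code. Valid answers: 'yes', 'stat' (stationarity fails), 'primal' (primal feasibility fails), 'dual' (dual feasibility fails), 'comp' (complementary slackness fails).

Gradient of f: grad f(x) = Q x + c = (-3, 0)
Constraint values g_i(x) = a_i^T x - b_i:
  g_1((-2, -1)) = 0
Stationarity residual: grad f(x) + sum_i lambda_i a_i = (0, 0)
  -> stationarity OK
Primal feasibility (all g_i <= 0): OK
Dual feasibility (all lambda_i >= 0): FAILS
Complementary slackness (lambda_i * g_i(x) = 0 for all i): OK

Verdict: the first failing condition is dual_feasibility -> dual.

dual
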